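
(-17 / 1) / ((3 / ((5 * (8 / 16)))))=-14.17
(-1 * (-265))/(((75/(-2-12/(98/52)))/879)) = -1273378/49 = -25987.31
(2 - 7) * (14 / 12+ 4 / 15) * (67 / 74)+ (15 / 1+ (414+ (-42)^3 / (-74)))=1423.70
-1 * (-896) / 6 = 448 / 3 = 149.33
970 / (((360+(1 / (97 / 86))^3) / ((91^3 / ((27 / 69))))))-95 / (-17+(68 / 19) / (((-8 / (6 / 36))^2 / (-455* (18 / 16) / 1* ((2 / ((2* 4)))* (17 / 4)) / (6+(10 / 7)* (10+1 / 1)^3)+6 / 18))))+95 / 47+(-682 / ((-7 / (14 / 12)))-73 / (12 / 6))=20233249690813303424110670797 / 3906786898309803732864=5179000.09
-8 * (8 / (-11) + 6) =-464 / 11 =-42.18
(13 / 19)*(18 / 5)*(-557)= -130338 / 95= -1371.98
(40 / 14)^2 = 400 / 49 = 8.16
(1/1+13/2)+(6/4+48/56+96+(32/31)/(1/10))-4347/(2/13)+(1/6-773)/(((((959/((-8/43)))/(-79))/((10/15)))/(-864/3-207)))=-61950339875/2556694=-24230.64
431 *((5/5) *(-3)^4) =34911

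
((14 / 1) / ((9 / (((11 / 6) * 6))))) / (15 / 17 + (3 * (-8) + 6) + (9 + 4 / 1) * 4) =2618 / 5337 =0.49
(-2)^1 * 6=-12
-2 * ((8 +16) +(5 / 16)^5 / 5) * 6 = -75499347 / 262144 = -288.01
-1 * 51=-51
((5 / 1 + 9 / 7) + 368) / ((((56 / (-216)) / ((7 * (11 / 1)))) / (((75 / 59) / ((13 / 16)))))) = -173918.42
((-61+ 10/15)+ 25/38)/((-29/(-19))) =-39.10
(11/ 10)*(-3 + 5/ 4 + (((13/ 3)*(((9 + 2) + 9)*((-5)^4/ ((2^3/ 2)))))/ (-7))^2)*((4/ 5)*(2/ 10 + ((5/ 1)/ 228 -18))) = -1471731850855981/ 25137000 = -58548428.65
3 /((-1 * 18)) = -1 /6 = -0.17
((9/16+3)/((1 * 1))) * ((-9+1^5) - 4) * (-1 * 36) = 1539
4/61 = 0.07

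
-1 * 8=-8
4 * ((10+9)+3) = 88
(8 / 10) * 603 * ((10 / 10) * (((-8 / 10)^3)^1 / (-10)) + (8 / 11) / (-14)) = -86832 / 240625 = -0.36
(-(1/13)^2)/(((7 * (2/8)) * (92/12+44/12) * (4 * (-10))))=3/402220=0.00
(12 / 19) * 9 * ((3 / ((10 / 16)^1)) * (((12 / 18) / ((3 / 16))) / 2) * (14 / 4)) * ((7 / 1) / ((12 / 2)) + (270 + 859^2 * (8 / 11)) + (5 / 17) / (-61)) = 91150683.66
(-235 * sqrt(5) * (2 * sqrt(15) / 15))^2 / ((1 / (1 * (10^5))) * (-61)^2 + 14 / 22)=242990000000 / 2222793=109317.42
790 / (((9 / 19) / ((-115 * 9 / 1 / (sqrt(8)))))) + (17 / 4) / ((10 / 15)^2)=153 / 16- 863075 * sqrt(2) / 2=-610276.62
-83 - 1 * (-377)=294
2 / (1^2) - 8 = -6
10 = 10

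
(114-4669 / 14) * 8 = -1756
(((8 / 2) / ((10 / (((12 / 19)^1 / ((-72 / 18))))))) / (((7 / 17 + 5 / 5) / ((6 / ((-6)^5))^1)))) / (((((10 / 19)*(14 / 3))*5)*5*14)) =17 / 423360000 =0.00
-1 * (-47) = 47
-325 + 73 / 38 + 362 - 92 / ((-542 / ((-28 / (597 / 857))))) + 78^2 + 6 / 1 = 37638085505 / 6147906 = 6122.10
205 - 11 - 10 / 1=184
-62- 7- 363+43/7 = -425.86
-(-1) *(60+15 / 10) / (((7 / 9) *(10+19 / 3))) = 3321 / 686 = 4.84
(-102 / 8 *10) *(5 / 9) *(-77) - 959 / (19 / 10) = 564235 / 114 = 4949.43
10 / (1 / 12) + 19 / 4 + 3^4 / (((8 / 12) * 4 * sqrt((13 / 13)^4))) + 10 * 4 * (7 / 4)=1801 / 8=225.12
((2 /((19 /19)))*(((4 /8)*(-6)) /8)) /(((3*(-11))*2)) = 1 /88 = 0.01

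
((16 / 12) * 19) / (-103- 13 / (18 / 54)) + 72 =15298 / 213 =71.82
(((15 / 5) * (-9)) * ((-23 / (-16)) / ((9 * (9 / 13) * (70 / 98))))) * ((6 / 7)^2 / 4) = -897 / 560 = -1.60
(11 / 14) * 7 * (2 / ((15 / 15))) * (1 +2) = 33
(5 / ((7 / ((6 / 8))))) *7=15 / 4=3.75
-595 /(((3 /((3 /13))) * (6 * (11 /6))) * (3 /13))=-595 /33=-18.03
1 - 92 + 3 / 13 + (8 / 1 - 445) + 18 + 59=-5860 / 13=-450.77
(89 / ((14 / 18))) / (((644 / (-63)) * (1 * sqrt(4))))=-7209 / 1288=-5.60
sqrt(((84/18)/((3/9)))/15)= 0.97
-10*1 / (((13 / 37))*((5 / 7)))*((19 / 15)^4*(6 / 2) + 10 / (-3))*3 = -38368778 / 73125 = -524.70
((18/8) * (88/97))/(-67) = -0.03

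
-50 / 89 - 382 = -34048 / 89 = -382.56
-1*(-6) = 6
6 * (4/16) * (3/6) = 3/4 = 0.75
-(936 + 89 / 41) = -38465 / 41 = -938.17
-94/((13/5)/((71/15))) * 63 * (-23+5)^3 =817378128/13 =62875240.62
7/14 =0.50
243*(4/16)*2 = 121.50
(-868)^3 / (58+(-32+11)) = -653972032 / 37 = -17674919.78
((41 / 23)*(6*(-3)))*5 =-3690 / 23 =-160.43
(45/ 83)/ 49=45/ 4067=0.01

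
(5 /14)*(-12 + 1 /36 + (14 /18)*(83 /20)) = -787 /252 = -3.12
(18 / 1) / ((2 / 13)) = 117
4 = 4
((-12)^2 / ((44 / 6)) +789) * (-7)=-62265 / 11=-5660.45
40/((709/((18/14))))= 360/4963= 0.07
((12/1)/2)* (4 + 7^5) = 100866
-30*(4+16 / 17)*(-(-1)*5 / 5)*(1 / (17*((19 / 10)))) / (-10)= 2520 / 5491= 0.46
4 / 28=1 / 7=0.14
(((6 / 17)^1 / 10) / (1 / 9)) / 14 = 27 / 1190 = 0.02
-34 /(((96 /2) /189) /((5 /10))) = -1071 /16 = -66.94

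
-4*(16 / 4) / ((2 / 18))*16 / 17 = -2304 / 17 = -135.53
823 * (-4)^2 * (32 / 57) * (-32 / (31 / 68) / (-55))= 916914176 / 97185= 9434.73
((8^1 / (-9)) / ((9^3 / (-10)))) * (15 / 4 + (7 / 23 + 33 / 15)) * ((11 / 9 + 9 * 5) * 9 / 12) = 398944 / 150903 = 2.64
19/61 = 0.31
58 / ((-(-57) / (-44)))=-44.77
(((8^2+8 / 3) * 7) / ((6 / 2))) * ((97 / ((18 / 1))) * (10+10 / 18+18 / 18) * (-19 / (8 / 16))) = -368094.38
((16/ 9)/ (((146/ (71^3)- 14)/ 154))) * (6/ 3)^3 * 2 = -881892704/ 2818467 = -312.90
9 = 9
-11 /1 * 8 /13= -6.77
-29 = -29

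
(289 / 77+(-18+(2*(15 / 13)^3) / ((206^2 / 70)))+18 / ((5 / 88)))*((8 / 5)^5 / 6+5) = 24535708913348108 / 12018173578125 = 2041.55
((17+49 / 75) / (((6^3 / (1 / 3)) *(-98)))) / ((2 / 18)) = -331 / 132300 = -0.00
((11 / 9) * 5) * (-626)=-3825.56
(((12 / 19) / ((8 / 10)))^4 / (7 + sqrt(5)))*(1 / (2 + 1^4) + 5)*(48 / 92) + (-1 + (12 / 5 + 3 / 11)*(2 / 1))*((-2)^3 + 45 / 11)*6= -184512780546 / 1813416715 - 810000*sqrt(5) / 32971213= -101.80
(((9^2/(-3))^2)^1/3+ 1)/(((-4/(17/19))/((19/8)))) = -129.62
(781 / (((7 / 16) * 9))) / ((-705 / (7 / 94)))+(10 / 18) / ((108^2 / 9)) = -2643911 / 128828880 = -0.02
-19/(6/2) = -19/3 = -6.33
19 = 19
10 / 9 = 1.11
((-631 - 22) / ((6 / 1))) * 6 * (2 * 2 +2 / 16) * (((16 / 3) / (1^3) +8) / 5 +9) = -251405 / 8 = -31425.62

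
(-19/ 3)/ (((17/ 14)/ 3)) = -266/ 17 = -15.65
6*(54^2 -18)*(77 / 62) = 669438 / 31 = 21594.77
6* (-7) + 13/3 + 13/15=-184/5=-36.80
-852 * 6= -5112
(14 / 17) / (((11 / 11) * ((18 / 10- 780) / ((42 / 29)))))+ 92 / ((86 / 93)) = 2735400898 / 27495103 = 99.49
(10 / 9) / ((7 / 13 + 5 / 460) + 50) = 11960 / 544113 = 0.02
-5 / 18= -0.28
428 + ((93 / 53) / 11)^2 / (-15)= 727359577 / 1699445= 428.00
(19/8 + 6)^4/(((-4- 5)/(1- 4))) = 20151121/12288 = 1639.90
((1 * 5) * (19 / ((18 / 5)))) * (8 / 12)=475 / 27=17.59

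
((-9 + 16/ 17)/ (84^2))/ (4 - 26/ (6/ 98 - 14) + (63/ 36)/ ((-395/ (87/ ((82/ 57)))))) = -1515382345/ 7426653864714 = -0.00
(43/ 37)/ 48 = 43/ 1776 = 0.02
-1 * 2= -2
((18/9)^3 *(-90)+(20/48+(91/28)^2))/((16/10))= -170165/384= -443.14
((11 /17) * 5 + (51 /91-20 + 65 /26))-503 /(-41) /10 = -3957032 /317135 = -12.48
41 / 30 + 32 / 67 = 1.84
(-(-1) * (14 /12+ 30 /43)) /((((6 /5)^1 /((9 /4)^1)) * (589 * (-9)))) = -2405 /3647088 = -0.00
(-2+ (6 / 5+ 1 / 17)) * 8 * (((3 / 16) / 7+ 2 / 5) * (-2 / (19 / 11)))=23661 / 8075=2.93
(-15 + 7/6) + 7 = -41/6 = -6.83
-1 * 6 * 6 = -36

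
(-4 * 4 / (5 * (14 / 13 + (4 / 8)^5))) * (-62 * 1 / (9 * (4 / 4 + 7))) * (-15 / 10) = -25792 / 6915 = -3.73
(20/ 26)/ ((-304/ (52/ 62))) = -5/ 2356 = -0.00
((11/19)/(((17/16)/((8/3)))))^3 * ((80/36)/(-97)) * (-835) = 46614865510400/794301851457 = 58.69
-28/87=-0.32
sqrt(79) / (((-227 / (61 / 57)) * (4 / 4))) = -61 * sqrt(79) / 12939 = -0.04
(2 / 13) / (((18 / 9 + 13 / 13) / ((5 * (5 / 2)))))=25 / 39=0.64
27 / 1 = 27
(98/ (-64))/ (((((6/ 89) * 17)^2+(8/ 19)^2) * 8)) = -140114569/ 1091273728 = -0.13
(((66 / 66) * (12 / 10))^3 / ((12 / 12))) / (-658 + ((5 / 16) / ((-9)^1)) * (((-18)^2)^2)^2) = -108 / 23914886125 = -0.00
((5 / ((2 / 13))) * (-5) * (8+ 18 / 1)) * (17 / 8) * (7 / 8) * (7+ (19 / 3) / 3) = -20613775 / 288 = -71575.61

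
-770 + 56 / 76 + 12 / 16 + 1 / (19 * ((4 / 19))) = -14597 / 19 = -768.26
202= 202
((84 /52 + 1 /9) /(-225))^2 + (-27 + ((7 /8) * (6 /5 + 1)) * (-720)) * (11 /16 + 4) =-73441270456511 /11088090000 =-6623.44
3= 3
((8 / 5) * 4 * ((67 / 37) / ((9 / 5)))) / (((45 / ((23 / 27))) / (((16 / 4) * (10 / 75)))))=394496 / 6068925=0.07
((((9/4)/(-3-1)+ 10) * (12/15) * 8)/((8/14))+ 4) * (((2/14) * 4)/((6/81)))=846.26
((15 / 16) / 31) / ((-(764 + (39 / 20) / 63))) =-1575 / 39790732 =-0.00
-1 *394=-394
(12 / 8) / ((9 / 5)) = 5 / 6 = 0.83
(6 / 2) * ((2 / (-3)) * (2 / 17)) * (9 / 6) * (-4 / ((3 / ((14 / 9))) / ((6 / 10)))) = 0.44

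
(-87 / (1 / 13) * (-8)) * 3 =27144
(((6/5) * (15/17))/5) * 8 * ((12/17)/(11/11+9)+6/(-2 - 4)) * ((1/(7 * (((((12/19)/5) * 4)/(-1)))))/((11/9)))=40527/111265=0.36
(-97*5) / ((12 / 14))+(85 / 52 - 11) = -89731 / 156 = -575.20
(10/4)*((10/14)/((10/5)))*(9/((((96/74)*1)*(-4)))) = -2775/1792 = -1.55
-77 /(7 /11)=-121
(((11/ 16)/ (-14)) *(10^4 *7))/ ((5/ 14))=-9625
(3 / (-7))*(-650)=1950 / 7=278.57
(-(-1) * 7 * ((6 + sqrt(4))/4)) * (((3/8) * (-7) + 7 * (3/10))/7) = -21/20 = -1.05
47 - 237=-190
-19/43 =-0.44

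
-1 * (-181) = 181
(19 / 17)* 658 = 12502 / 17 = 735.41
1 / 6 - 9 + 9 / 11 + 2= -397 / 66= -6.02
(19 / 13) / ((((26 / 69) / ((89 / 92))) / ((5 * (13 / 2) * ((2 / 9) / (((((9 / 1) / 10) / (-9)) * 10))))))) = -8455 / 312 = -27.10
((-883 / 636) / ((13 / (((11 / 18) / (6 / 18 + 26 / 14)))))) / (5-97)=67991 / 209941056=0.00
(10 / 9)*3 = 10 / 3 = 3.33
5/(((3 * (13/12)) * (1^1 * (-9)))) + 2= 214/117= 1.83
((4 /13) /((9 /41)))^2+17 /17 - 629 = -8569796 /13689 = -626.04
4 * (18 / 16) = 9 / 2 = 4.50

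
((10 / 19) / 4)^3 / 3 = 125 / 164616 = 0.00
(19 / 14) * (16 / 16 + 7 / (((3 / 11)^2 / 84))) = 450661 / 42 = 10730.02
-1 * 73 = -73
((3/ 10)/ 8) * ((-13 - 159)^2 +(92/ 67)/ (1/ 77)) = 1491909/ 1340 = 1113.36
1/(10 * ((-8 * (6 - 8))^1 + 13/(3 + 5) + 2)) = 4/785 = 0.01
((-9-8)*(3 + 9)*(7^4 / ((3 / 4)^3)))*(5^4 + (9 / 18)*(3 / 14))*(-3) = 6531839552 / 3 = 2177279850.67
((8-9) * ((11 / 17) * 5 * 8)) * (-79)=34760 / 17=2044.71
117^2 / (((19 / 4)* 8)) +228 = 22353 / 38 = 588.24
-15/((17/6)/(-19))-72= 486/17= 28.59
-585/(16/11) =-6435/16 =-402.19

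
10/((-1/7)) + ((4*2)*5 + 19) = -11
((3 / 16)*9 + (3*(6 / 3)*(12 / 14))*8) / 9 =533 / 112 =4.76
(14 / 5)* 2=28 / 5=5.60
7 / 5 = 1.40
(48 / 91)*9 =432 / 91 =4.75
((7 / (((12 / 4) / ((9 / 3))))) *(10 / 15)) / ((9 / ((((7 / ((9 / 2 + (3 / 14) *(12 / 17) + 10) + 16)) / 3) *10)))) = 0.39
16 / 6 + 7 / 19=173 / 57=3.04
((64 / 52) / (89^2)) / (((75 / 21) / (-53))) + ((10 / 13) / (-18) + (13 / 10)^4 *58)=59030414141 / 356445000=165.61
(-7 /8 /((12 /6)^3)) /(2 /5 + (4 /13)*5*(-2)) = 455 /11136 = 0.04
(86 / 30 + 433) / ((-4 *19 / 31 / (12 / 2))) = -101339 / 95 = -1066.73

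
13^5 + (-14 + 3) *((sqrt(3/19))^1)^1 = 371293- 11 *sqrt(57)/19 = 371288.63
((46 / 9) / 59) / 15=0.01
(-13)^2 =169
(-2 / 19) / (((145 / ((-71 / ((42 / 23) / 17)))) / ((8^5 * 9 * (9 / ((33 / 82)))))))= 671338266624 / 212135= 3164674.70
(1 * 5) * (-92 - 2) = -470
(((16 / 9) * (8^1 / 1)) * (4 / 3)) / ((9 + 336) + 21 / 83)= 2656 / 48357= 0.05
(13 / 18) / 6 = 13 / 108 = 0.12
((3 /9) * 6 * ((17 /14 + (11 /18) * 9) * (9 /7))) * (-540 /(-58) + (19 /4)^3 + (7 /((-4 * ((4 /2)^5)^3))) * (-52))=46822898313 /23281664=2011.15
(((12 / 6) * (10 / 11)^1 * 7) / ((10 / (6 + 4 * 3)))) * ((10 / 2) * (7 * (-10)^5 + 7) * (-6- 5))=881991180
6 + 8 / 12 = 20 / 3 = 6.67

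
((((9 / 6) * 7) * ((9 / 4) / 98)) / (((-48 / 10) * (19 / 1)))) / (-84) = 15 / 476672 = 0.00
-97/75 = -1.29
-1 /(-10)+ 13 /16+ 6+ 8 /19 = 11147 /1520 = 7.33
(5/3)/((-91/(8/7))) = -40/1911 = -0.02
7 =7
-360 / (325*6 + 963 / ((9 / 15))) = -8 / 79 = -0.10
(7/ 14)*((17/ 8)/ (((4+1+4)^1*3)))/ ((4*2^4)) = 17/ 27648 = 0.00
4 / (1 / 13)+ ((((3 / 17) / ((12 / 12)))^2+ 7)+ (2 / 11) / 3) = 563558 / 9537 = 59.09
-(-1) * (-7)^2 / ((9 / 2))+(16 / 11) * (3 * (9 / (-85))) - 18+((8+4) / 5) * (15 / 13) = -525524 / 109395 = -4.80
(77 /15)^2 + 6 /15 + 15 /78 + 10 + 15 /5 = 233669 /5850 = 39.94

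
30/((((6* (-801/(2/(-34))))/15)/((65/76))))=1625/344964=0.00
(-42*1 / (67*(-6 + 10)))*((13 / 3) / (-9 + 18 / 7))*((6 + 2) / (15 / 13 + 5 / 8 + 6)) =264992 / 2439135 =0.11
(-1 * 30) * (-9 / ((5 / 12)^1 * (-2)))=-324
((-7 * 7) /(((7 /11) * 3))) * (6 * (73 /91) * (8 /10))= -6424 /65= -98.83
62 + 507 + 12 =581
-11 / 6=-1.83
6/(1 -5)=-3/2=-1.50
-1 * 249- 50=-299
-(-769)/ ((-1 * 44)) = -769/ 44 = -17.48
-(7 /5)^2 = -49 /25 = -1.96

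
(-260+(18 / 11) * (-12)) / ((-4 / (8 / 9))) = 6152 / 99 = 62.14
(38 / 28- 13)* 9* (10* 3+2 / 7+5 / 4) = -1295361 / 392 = -3304.49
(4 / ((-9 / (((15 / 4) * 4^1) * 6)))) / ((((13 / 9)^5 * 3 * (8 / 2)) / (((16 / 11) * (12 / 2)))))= -18895680 / 4084223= -4.63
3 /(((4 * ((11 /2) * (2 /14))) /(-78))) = -819 /11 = -74.45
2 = 2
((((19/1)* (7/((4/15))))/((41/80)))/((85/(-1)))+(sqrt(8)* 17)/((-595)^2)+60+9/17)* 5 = 245.40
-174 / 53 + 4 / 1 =38 / 53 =0.72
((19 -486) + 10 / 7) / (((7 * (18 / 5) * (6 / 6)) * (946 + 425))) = -0.01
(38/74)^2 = 361/1369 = 0.26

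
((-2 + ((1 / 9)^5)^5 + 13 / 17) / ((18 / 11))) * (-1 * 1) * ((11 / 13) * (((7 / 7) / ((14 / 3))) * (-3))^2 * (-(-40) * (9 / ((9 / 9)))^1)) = 9120893933624987140326003260 / 95976756897716934367815141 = 95.03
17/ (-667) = -17/ 667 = -0.03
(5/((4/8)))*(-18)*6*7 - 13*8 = -7664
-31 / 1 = -31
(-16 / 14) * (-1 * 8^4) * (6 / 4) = 49152 / 7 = 7021.71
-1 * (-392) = 392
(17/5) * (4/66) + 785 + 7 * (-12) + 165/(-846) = 3624227/5170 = 701.01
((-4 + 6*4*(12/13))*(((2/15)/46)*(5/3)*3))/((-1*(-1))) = 236/897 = 0.26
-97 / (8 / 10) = -485 / 4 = -121.25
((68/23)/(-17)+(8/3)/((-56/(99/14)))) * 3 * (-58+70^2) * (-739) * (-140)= -123556558140/161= -767432038.14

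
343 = 343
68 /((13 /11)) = 748 /13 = 57.54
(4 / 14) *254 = 508 / 7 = 72.57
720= 720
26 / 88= 13 / 44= 0.30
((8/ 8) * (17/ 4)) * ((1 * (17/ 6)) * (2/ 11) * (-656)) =-47396/ 33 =-1436.24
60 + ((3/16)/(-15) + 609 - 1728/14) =305513/560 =545.56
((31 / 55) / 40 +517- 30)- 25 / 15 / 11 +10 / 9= 9661879 / 19800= 487.97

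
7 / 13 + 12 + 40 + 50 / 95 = 13107 / 247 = 53.06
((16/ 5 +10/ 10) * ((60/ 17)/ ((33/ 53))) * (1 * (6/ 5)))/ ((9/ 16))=47488/ 935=50.79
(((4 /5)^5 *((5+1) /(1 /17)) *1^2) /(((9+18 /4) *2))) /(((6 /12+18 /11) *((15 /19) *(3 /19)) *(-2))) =-138254336 /59484375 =-2.32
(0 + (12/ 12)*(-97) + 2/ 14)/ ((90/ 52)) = -55.96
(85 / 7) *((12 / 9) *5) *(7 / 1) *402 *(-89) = -20274200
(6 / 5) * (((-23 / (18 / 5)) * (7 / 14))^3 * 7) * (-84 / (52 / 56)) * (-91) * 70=-25561346125 / 162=-157786087.19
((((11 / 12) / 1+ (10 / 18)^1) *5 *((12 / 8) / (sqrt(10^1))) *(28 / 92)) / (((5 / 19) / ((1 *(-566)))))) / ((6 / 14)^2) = -97748483 *sqrt(10) / 24840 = -12443.96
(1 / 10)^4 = 1 / 10000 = 0.00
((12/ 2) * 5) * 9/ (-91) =-2.97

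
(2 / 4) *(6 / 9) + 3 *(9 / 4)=85 / 12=7.08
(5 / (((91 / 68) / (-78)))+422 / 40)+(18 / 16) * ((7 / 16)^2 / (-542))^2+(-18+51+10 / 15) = -3997856214376687 / 16171778703360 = -247.21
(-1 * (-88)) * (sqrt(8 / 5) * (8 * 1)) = 1408 * sqrt(10) / 5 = 890.50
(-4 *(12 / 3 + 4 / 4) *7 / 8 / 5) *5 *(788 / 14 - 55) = -45 / 2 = -22.50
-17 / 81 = -0.21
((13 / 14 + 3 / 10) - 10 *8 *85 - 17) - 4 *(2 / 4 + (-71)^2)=-944362 / 35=-26981.77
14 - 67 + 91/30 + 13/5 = -1421/30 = -47.37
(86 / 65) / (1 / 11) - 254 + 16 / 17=-263548 / 1105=-238.50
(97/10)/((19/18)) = 873/95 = 9.19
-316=-316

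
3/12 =0.25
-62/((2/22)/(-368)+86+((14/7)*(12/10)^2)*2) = -6274400/9286087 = -0.68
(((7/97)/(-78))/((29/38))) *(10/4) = -665/219414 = -0.00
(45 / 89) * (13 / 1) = 585 / 89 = 6.57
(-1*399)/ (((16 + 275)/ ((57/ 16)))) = -4.88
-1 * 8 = -8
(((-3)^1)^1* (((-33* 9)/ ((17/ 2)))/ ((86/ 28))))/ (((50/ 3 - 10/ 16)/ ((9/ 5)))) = 69984/ 18275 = 3.83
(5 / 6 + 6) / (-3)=-41 / 18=-2.28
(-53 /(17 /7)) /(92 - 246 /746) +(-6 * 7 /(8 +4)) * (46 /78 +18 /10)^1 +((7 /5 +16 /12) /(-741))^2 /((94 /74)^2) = -1364609151073066811 /158635644581036025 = -8.60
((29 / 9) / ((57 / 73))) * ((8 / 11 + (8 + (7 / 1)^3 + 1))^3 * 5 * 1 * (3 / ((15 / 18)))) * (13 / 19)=3215062225024000 / 1441473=2230400586.78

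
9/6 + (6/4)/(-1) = 0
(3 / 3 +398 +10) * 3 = 1227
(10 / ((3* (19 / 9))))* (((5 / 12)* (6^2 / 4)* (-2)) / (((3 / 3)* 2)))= -5.92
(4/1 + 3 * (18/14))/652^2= 55/2975728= 0.00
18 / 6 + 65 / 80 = 61 / 16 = 3.81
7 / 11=0.64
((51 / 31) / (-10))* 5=-51 / 62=-0.82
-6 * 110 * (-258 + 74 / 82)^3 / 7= 773017588477860 / 482447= 1602284993.95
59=59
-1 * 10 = -10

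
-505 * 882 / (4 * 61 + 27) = -445410 / 271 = -1643.58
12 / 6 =2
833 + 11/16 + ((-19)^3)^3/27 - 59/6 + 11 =-5163002803807/432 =-11951395379.18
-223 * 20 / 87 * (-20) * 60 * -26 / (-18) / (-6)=-11596000 / 783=-14809.71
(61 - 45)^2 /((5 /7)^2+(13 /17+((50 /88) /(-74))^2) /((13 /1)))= 29389832536064 /65327185457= 449.89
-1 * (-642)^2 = -412164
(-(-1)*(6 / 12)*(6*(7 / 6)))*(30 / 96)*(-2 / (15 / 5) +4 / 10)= -7 / 24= -0.29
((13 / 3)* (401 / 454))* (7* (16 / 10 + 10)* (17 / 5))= 17990063 / 17025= 1056.69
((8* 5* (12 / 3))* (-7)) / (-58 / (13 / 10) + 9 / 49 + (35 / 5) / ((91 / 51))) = 178360 / 6451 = 27.65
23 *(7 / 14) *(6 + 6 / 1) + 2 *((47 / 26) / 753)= 1350929 / 9789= 138.00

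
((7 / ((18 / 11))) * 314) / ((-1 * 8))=-12089 / 72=-167.90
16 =16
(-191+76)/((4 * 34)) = -115/136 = -0.85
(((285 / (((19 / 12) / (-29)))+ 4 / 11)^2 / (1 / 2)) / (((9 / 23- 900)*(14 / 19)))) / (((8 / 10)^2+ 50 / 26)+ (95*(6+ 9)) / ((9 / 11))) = -1540128937100 / 32679722229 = -47.13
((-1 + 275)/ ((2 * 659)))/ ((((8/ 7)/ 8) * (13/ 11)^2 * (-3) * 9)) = -116039/ 3007017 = -0.04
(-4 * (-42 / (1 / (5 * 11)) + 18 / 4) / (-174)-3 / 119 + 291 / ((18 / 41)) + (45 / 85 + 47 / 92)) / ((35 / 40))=40125410 / 57477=698.11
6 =6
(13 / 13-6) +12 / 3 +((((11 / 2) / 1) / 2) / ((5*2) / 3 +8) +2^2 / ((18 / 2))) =-383 / 1224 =-0.31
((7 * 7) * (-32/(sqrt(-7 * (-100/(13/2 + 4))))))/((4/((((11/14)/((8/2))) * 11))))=-847 * sqrt(6)/20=-103.74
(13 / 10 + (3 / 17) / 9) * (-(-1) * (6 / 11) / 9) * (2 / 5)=1346 / 42075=0.03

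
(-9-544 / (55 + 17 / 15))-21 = -16710 / 421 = -39.69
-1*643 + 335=-308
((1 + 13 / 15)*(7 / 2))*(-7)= -686 / 15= -45.73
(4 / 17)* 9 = 36 / 17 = 2.12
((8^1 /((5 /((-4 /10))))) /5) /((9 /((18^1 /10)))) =-0.03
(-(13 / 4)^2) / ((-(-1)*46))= -169 / 736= -0.23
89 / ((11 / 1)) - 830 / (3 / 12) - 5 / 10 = -72873 / 22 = -3312.41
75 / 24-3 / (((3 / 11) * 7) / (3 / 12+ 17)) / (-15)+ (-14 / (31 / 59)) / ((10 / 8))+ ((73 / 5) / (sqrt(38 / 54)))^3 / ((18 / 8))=-142213 / 8680+ 14004612 * sqrt(57) / 45125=2326.72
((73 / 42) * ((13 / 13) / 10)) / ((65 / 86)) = 3139 / 13650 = 0.23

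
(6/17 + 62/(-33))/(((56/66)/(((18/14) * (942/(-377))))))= 1814292/314041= 5.78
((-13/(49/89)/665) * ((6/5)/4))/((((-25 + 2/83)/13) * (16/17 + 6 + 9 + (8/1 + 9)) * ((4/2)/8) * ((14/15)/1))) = 63668553/88263641200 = 0.00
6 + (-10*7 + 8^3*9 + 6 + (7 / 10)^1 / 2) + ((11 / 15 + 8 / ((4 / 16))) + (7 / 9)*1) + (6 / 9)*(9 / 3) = 165091 / 36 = 4585.86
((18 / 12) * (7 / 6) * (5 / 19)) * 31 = 1085 / 76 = 14.28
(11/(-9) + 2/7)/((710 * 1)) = -59/44730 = -0.00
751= 751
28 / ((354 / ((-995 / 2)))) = -6965 / 177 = -39.35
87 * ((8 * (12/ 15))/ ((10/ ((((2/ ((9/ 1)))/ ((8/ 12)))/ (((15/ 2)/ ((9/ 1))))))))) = 2784/ 125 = 22.27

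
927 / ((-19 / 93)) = -86211 / 19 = -4537.42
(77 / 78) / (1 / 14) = 539 / 39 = 13.82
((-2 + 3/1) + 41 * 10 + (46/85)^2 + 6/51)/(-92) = -4.47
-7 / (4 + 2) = -7 / 6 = -1.17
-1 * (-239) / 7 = 239 / 7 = 34.14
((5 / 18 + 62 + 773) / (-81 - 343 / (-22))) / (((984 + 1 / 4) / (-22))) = 469480 / 1644777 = 0.29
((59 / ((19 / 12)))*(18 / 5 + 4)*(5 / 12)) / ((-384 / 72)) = -177 / 8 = -22.12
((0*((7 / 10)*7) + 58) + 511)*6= 3414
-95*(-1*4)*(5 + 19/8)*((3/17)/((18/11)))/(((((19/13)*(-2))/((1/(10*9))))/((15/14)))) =-42185/34272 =-1.23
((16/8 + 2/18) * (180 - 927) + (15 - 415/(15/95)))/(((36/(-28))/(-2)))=-175994/27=-6518.30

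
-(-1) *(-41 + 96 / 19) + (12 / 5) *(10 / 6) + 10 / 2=-512 / 19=-26.95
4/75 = 0.05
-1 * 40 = -40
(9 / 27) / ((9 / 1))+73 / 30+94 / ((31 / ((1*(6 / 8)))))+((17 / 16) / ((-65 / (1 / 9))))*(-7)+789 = 138189967 / 174096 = 793.76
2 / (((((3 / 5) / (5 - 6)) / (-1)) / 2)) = 6.67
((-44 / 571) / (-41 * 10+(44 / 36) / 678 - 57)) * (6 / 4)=402732 / 1627134733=0.00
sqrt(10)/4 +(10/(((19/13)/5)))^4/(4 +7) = 124522.86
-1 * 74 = -74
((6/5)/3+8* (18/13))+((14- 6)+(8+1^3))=1851/65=28.48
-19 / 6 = -3.17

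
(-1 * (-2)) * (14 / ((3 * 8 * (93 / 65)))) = 455 / 558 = 0.82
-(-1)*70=70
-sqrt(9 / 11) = -3 * sqrt(11) / 11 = -0.90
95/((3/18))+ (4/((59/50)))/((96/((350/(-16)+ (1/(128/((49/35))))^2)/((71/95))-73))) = 466472667695/823590912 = 566.39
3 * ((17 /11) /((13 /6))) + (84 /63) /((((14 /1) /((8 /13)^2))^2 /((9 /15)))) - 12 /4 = -0.86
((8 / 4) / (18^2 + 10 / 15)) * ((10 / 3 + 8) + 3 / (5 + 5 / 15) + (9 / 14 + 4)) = 5557 / 54544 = 0.10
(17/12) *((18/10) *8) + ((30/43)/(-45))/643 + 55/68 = 21.21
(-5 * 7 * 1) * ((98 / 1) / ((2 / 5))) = -8575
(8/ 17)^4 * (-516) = -2113536/ 83521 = -25.31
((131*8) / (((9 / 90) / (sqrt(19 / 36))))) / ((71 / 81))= 141480*sqrt(19) / 71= 8685.87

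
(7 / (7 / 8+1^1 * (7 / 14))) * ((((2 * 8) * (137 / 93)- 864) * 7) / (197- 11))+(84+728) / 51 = -234678164 / 1617363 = -145.10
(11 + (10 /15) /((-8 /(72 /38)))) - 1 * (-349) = 6837 /19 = 359.84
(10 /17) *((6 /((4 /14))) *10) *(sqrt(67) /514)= 1050 *sqrt(67) /4369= 1.97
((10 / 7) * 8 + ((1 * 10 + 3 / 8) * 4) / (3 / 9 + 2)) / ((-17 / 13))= -5317 / 238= -22.34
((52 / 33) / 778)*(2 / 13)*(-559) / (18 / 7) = -7826 / 115533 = -0.07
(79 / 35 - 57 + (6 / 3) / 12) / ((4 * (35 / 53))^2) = -32193949 / 4116000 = -7.82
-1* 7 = -7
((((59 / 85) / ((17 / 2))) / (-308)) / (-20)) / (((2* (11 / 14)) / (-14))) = -413 / 3496900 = -0.00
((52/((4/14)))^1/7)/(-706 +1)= -26/705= -0.04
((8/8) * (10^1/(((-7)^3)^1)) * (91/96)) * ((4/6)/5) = -13/3528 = -0.00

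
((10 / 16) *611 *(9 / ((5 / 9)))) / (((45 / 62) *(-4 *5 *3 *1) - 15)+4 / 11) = -16876431 / 158728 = -106.32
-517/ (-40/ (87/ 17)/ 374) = 494769/ 20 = 24738.45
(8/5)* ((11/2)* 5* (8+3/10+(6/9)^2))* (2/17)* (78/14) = 450164/1785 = 252.19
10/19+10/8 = 135/76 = 1.78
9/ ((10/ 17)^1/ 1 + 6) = 153/ 112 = 1.37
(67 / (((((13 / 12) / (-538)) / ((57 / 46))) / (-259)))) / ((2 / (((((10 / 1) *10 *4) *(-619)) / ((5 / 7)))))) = -553390410152160 / 299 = -1850804047331.64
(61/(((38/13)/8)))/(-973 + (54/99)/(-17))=-593164/3457183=-0.17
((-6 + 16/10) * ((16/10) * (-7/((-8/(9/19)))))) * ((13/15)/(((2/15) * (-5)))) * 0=0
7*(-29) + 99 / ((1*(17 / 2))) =-191.35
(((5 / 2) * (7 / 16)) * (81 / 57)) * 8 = 945 / 76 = 12.43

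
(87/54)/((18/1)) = 29/324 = 0.09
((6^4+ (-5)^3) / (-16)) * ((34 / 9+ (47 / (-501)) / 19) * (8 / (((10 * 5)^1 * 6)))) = -126164711 / 17134200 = -7.36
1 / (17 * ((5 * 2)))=1 / 170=0.01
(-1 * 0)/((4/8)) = 0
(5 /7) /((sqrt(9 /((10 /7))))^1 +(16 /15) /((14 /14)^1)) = -2400 /16261 +675* sqrt(70) /16261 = 0.20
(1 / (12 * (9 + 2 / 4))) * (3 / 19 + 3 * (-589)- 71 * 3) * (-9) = 112851 / 722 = 156.30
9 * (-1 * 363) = -3267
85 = 85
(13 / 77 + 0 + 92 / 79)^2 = 65788321 / 37002889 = 1.78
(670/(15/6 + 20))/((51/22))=5896/459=12.85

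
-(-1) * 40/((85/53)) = 424/17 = 24.94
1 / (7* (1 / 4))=4 / 7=0.57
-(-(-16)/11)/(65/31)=-0.69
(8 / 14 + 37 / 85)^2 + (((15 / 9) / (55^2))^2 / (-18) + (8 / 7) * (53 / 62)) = 51812250025511 / 26030432285550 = 1.99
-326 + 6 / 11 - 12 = -3712 / 11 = -337.45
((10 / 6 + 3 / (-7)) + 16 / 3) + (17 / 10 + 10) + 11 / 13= 17397 / 910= 19.12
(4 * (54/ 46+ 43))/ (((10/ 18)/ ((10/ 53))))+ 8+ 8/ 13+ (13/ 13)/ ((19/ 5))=20741811/ 301093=68.89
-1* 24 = -24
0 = 0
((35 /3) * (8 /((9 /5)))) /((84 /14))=8.64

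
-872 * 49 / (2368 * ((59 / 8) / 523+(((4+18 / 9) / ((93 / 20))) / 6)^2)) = -24159623607 / 80803967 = -298.99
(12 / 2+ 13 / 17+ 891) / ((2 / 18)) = 137358 / 17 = 8079.88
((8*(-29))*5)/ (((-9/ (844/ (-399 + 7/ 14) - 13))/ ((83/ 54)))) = -580038860/ 193671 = -2994.97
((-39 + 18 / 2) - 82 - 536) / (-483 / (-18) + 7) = -3888 / 203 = -19.15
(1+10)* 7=77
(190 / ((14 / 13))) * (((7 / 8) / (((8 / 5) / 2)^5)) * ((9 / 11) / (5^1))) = 6946875 / 90112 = 77.09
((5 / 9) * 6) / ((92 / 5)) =25 / 138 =0.18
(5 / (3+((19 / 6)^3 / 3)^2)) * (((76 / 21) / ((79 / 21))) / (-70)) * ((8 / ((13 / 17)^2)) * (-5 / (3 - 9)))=-30742571520 / 4514495805001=-0.01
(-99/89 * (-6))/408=99/6052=0.02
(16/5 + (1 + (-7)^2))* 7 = 1862/5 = 372.40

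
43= 43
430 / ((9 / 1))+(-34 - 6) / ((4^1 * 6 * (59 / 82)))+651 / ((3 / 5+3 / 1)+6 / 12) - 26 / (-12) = 8987441 / 43542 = 206.41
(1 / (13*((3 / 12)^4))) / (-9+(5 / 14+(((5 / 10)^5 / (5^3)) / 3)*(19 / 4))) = -86016000 / 37750271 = -2.28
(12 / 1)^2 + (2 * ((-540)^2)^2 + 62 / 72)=170061120144.86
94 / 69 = 1.36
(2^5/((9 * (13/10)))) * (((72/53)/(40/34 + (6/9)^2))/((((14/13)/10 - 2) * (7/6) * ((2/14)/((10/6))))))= -816000/67363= -12.11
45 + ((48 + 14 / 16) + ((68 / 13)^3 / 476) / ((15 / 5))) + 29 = 45389663 / 369096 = 122.98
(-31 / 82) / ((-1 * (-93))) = -1 / 246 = -0.00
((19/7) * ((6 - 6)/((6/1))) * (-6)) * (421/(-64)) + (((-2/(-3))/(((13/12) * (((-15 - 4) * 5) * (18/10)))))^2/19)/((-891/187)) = -0.00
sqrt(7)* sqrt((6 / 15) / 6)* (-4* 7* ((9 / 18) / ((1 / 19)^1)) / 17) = -266* sqrt(105) / 255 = -10.69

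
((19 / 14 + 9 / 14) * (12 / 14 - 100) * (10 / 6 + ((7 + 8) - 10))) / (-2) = 13880 / 21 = 660.95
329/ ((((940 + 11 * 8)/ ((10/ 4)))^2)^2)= 205625/ 17868678762496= 0.00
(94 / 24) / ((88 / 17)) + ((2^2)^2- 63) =-48833 / 1056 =-46.24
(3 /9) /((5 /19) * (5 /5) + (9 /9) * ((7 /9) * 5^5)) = 57 /415670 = 0.00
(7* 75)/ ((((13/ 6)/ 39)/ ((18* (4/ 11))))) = 680400/ 11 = 61854.55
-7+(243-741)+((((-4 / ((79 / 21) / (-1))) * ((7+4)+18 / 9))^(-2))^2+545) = 56878854601921 / 1421970391296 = 40.00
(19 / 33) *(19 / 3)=361 / 99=3.65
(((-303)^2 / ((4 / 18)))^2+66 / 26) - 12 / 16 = 4437811891293 / 26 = 170685072742.04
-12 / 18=-2 / 3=-0.67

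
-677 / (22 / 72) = -24372 / 11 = -2215.64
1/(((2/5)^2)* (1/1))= 25/4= 6.25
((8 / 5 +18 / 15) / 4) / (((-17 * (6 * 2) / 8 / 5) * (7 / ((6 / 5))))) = -2 / 85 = -0.02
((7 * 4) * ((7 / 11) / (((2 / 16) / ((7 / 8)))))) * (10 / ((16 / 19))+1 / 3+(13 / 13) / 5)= 510727 / 330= 1547.66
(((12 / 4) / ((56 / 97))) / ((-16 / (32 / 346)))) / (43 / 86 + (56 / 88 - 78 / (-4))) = -0.00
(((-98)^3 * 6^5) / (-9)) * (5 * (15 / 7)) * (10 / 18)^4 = 67228000000 / 81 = 829975308.64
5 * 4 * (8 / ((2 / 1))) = 80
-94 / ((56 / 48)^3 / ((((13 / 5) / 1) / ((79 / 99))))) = -26131248 / 135485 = -192.87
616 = 616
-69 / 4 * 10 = -345 / 2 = -172.50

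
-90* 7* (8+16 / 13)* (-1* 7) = 529200 / 13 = 40707.69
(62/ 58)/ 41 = 31/ 1189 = 0.03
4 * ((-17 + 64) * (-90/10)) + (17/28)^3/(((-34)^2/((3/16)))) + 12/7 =-2374729677/1404928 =-1690.29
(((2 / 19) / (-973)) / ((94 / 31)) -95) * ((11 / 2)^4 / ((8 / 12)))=-1812800729289 / 13902224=-130396.46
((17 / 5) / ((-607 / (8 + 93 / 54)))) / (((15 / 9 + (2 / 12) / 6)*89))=-1190 / 3295403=-0.00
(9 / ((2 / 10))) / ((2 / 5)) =225 / 2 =112.50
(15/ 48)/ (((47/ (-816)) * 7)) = -255/ 329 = -0.78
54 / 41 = 1.32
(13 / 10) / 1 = 13 / 10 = 1.30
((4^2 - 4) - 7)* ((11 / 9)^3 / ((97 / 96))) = 212960 / 23571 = 9.03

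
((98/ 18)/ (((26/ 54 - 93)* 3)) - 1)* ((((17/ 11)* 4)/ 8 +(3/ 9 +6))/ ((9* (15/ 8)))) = -265454/ 618255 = -0.43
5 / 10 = 1 / 2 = 0.50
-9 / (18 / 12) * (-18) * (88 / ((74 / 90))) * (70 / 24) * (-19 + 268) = 310602600 / 37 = 8394664.86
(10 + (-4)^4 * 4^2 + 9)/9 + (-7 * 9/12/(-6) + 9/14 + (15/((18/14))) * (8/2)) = 254725/504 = 505.41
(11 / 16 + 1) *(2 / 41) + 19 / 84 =2125 / 6888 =0.31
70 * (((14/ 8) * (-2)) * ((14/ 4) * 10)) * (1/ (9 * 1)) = -8575/ 9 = -952.78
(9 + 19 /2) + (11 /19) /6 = 1060 /57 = 18.60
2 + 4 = 6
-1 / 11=-0.09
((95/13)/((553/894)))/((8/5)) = 7.38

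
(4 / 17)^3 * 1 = 64 / 4913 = 0.01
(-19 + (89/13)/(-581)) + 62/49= -938274/52871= -17.75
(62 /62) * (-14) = -14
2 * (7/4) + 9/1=25/2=12.50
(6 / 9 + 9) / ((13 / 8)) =232 / 39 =5.95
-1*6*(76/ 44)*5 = -570/ 11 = -51.82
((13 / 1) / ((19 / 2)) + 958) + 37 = 18931 / 19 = 996.37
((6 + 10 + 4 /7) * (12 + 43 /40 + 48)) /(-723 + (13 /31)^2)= -9726281 /6946340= -1.40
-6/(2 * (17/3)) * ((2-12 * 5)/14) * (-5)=-1305/119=-10.97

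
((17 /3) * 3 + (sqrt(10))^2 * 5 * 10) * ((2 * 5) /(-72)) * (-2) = 2585 /18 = 143.61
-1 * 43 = -43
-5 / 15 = -1 / 3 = -0.33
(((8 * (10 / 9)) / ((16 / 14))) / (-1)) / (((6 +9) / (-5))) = 70 / 27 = 2.59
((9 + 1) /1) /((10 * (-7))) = -1 /7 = -0.14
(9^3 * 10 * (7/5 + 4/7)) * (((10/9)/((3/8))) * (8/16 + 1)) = 447120/7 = 63874.29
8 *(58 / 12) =116 / 3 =38.67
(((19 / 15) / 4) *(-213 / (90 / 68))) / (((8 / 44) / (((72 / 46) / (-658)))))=252263 / 378350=0.67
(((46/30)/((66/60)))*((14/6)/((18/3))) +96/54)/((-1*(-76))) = 689/22572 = 0.03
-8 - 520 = -528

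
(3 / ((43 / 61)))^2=33489 / 1849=18.11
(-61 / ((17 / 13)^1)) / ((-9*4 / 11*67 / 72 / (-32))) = -558272 / 1139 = -490.14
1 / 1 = 1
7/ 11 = 0.64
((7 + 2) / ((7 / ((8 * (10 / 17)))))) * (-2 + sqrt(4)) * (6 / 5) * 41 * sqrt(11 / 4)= 0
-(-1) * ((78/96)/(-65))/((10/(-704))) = 22/25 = 0.88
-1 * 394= -394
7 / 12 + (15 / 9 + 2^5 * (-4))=-503 / 4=-125.75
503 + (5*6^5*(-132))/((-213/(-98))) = -167614847/71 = -2360772.49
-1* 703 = -703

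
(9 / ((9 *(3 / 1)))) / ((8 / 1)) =1 / 24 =0.04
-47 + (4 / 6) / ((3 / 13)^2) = -931 / 27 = -34.48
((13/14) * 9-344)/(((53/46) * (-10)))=108077/3710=29.13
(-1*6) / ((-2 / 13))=39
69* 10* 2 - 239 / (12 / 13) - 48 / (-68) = 228845 / 204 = 1121.79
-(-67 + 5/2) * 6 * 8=3096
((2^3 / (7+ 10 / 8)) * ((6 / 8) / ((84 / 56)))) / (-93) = -16 / 3069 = -0.01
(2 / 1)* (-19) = -38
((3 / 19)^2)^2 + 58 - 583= -68418444 / 130321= -525.00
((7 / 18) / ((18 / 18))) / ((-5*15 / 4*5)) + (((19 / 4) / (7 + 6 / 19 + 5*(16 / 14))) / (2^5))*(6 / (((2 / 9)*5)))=42949039 / 748656000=0.06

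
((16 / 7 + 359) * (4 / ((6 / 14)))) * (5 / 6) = 2810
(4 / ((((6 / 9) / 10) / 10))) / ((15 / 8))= 320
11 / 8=1.38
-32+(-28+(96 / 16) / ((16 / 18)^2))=-1677 / 32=-52.41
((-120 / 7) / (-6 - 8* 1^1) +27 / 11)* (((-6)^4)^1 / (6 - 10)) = -642492 / 539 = -1192.01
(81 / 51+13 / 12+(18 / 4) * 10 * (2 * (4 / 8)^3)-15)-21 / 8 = -1511 / 408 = -3.70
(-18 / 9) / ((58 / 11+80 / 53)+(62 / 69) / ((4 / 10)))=-80454 / 363191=-0.22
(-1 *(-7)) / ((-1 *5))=-7 / 5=-1.40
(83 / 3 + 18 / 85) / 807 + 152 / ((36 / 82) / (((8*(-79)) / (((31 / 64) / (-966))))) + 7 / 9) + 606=308249391861686527 / 384608372999805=801.46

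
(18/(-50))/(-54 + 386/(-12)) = 54/12925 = 0.00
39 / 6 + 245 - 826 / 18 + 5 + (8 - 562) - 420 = -13741 / 18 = -763.39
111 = 111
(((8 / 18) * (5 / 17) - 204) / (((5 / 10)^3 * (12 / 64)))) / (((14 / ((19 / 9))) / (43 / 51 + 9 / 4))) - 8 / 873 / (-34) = -82912465660 / 20436057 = -4057.17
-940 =-940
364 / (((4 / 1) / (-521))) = -47411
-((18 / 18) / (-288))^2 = -1 / 82944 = -0.00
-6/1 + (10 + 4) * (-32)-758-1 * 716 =-1928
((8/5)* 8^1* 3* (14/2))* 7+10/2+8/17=160401/85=1887.07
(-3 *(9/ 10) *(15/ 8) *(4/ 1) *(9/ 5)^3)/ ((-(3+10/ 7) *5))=413343/ 77500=5.33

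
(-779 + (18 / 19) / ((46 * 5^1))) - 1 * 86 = -1890016 / 2185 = -865.00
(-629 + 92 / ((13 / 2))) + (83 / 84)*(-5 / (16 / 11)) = -10801937 / 17472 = -618.24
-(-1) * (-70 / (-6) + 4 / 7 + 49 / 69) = 6254 / 483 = 12.95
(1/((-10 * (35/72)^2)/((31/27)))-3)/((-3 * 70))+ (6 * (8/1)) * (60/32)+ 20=47169617/428750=110.02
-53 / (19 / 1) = -53 / 19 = -2.79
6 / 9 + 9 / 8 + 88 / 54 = 3.42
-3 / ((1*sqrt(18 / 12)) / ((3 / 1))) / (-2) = 3*sqrt(6) / 2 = 3.67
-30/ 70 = -3/ 7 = -0.43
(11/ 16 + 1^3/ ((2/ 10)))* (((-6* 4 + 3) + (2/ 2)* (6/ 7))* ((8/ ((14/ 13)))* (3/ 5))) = -71487/ 140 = -510.62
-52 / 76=-13 / 19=-0.68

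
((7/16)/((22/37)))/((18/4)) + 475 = 752659/1584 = 475.16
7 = 7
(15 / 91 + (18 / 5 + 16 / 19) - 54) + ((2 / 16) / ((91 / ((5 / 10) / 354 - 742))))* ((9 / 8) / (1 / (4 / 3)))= -1662270153 / 32643520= -50.92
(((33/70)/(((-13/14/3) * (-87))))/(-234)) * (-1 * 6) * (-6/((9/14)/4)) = -1232/73515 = -0.02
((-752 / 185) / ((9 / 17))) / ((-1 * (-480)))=-799 / 49950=-0.02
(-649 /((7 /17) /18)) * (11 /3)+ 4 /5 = -3640862 /35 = -104024.63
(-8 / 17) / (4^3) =-1 / 136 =-0.01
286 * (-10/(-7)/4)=715/7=102.14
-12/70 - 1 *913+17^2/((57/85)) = -962002/1995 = -482.21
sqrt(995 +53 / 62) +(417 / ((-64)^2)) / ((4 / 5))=2085 / 16384 +sqrt(3828066) / 62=31.68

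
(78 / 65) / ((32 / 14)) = 21 / 40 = 0.52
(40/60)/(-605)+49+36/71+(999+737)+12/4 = 230475818/128865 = 1788.51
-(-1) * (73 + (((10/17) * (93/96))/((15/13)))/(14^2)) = 11675731/159936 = 73.00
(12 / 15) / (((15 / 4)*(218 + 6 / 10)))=0.00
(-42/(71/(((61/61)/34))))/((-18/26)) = 91/3621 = 0.03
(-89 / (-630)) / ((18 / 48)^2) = 2848 / 2835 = 1.00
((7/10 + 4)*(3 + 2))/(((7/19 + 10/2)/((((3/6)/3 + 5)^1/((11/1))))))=27683/13464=2.06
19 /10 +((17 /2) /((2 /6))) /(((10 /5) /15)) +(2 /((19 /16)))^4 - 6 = 508763023 /2606420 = 195.20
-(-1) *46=46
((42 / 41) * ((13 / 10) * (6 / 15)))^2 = 298116 / 1050625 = 0.28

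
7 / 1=7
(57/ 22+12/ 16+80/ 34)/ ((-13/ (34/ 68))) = -4259/ 19448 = -0.22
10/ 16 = 5/ 8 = 0.62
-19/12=-1.58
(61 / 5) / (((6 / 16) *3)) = 488 / 45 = 10.84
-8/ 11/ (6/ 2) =-8/ 33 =-0.24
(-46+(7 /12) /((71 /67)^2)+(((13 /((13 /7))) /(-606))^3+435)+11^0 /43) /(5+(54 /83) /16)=1559682505074546463 /20182211398729647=77.28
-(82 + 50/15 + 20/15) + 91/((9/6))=-26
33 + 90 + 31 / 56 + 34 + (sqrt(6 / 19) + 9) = sqrt(114) / 19 + 9327 / 56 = 167.12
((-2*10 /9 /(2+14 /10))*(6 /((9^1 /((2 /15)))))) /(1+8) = -80 /12393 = -0.01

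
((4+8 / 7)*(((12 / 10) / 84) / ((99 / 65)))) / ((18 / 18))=26 / 539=0.05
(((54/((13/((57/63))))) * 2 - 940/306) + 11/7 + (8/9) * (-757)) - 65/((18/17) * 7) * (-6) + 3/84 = -11402345/18564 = -614.22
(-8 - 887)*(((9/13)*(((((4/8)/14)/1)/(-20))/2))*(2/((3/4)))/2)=537/728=0.74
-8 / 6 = -4 / 3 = -1.33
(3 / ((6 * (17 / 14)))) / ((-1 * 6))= -7 / 102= -0.07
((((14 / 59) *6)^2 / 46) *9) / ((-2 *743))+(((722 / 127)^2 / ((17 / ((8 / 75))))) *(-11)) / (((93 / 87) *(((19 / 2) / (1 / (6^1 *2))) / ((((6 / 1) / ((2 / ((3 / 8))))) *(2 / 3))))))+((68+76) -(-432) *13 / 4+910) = 93213625349610916394 / 37922764891818525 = 2457.99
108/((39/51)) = 1836/13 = 141.23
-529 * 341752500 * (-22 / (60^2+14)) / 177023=180787072500 / 29080051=6216.88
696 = 696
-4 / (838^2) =-1 / 175561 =-0.00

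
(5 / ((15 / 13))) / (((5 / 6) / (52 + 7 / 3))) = 4238 / 15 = 282.53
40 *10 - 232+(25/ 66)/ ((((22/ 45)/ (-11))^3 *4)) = -641103/ 704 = -910.66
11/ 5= 2.20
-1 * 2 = -2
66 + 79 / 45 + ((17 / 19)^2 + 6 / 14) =7844593 / 113715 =68.98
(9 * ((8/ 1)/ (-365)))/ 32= -9/ 1460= -0.01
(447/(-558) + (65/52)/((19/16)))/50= 889/176700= 0.01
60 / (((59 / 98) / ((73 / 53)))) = 429240 / 3127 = 137.27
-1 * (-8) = 8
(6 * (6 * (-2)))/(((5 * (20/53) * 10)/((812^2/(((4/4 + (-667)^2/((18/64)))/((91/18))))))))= -14310072504/1779557125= -8.04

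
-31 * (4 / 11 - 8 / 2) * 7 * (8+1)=78120 / 11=7101.82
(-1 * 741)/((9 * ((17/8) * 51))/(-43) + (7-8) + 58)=-84968/3935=-21.59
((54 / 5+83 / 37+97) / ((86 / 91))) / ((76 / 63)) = 58356207 / 604580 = 96.52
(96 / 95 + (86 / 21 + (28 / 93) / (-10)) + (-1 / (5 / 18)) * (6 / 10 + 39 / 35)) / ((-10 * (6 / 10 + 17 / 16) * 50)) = 271072 / 205634625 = 0.00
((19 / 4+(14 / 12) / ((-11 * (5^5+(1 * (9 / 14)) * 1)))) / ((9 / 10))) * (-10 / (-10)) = 5.28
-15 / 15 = -1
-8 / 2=-4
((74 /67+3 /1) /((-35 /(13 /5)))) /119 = -143 /55811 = -0.00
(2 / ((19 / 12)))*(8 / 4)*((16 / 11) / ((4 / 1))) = 192 / 209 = 0.92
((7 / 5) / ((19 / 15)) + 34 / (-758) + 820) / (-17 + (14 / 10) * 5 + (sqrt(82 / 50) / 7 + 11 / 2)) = -130369654800 / 713338261-827743840 * sqrt(41) / 713338261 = -190.19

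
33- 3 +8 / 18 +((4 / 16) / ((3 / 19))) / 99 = 36187 / 1188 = 30.46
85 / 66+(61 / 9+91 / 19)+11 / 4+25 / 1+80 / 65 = 4092053 / 97812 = 41.84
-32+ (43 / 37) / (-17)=-20171 / 629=-32.07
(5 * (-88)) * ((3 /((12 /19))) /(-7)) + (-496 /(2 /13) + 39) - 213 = -21696 /7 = -3099.43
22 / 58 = 11 / 29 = 0.38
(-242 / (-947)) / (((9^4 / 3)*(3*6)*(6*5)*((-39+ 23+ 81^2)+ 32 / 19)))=2299 / 69556467809610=0.00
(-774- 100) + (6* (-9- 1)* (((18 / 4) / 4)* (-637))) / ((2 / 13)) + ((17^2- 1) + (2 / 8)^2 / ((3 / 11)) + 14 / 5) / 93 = 278612.88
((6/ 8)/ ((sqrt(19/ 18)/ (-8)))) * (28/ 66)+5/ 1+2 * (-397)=-791.48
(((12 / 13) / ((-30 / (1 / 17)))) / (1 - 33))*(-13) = -1 / 1360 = -0.00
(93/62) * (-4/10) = -3/5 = -0.60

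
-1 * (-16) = 16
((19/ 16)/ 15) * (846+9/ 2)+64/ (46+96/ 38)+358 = 31469713/ 73760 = 426.65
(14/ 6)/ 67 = 7/ 201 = 0.03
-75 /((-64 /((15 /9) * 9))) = 1125 /64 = 17.58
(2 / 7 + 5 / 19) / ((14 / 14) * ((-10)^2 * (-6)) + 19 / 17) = -1241 / 1354073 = -0.00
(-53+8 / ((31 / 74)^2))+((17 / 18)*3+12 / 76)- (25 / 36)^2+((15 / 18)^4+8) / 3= -73751095 / 35495496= -2.08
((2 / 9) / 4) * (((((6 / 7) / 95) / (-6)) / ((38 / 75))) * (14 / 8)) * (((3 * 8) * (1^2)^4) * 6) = -15 / 361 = -0.04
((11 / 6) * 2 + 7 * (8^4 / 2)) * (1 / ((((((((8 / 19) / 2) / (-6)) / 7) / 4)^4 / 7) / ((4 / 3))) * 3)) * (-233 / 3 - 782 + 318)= -9799372212956872000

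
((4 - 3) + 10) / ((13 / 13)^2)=11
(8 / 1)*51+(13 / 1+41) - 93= 369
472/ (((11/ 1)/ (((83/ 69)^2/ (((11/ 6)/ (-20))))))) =-677.32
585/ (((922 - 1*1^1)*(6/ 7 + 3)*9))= 455/ 24867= 0.02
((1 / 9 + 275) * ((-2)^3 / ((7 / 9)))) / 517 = -5.47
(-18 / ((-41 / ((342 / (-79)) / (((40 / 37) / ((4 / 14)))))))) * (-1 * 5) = 56943 / 22673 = 2.51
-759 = -759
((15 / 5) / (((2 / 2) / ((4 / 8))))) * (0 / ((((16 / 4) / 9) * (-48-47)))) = 0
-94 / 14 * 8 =-376 / 7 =-53.71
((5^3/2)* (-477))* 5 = -298125/2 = -149062.50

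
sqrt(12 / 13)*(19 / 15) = 38*sqrt(39) / 195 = 1.22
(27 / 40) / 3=0.22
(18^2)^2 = 104976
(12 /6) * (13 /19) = 26 /19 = 1.37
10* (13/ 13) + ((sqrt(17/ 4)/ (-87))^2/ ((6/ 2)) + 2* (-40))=-6357943/ 90828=-70.00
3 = 3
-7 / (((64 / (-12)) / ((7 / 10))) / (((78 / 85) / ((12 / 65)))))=24843 / 5440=4.57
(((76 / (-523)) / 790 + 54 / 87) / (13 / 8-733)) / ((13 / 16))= -36602368 / 35053136215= -0.00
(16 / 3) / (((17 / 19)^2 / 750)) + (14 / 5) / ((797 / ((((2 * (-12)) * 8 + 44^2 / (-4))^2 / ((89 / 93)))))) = 684086275328 / 102498185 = 6674.13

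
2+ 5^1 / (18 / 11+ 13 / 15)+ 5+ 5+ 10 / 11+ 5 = 90436 / 4543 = 19.91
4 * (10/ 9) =40/ 9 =4.44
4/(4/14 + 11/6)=168/89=1.89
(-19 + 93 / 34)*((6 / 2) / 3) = -553 / 34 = -16.26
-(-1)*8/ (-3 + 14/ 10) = -5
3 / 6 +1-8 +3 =-7 / 2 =-3.50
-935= -935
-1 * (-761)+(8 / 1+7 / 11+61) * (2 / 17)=143839 / 187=769.19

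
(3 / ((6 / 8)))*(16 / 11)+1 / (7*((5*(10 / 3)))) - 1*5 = 3183 / 3850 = 0.83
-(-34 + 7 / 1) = 27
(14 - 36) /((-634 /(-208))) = -2288 /317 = -7.22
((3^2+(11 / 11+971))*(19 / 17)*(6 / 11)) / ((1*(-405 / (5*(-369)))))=2724.42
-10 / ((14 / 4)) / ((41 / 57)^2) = -64980 / 11767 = -5.52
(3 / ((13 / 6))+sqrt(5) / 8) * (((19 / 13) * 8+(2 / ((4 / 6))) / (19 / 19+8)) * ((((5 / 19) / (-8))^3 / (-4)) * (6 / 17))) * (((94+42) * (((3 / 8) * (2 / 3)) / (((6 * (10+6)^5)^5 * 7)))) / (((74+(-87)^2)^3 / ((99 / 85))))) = 18425 * sqrt(5) / 3036112865555162384064639177749764404671869109573517312+18425 / 274093522584841048561391036880187064310654850169831424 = 0.00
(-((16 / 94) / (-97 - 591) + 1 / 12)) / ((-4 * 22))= 2015 / 2134176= 0.00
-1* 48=-48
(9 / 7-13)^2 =6724 / 49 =137.22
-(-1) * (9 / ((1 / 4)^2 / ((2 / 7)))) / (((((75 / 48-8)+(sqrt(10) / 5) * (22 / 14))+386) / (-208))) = -67908771840 / 3011954551+56229888 * sqrt(10) / 3011954551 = -22.49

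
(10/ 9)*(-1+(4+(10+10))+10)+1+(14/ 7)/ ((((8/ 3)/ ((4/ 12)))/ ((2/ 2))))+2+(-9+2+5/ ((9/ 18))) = 42.92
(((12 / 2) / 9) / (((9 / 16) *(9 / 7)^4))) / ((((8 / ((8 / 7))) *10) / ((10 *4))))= 43904 / 177147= 0.25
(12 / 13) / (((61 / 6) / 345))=24840 / 793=31.32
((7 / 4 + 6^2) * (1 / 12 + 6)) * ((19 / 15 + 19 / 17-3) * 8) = -1730611 / 1530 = -1131.12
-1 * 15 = -15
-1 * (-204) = 204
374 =374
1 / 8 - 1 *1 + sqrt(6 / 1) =-7 / 8 + sqrt(6) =1.57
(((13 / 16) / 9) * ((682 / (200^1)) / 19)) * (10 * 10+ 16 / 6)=1.66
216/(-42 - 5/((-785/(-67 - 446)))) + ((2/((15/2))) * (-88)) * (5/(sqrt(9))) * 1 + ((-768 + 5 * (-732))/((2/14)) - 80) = -663507020/21321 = -31119.88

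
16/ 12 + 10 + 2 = 40/ 3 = 13.33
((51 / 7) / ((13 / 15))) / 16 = 0.53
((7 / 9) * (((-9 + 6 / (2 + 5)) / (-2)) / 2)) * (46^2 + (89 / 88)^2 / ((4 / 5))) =415370533 / 123904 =3352.36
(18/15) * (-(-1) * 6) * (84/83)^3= 21337344/2858935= 7.46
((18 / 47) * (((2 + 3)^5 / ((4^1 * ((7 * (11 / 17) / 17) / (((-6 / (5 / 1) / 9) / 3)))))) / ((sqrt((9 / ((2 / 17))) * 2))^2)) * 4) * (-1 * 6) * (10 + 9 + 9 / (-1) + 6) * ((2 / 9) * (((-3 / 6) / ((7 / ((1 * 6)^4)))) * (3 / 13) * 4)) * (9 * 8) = -56401920000 / 329329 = -171263.14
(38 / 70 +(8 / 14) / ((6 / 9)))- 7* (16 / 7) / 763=5261 / 3815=1.38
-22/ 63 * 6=-44/ 21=-2.10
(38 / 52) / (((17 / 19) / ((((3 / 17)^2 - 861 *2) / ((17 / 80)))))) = -7186051560 / 1085773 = -6618.37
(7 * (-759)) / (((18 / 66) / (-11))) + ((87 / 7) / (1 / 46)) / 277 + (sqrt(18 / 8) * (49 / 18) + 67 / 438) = 121332559835 / 566188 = 214297.30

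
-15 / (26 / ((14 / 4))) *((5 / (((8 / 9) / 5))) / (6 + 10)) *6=-70875 / 3328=-21.30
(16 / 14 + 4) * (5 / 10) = 18 / 7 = 2.57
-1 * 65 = -65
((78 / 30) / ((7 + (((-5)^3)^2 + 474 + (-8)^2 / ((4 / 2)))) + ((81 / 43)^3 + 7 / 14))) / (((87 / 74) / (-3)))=-152971468 / 372259996545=-0.00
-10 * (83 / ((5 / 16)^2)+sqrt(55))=-42496 / 5 - 10 * sqrt(55)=-8573.36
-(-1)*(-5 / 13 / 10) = -1 / 26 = -0.04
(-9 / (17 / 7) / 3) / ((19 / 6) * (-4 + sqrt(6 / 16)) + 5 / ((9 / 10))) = 43092 * sqrt(6) / 2062525 + 387072 / 2062525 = 0.24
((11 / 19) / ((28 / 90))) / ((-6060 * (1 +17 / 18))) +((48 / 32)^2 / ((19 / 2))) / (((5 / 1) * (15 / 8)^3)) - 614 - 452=-751772888599 / 705232500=-1065.99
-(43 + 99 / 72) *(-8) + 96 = 451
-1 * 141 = -141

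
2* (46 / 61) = 92 / 61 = 1.51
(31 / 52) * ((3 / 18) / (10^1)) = 31 / 3120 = 0.01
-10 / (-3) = 10 / 3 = 3.33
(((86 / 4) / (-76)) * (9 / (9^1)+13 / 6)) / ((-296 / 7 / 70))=10535 / 7104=1.48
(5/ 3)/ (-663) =-0.00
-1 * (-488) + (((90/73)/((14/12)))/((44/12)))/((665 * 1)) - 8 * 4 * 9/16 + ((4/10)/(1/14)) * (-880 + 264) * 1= -11137638894/3737965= -2979.60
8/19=0.42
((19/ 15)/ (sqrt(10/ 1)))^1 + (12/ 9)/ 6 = 2/ 9 + 19 * sqrt(10)/ 150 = 0.62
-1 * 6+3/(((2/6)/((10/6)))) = 9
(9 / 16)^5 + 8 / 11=9038147 / 11534336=0.78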